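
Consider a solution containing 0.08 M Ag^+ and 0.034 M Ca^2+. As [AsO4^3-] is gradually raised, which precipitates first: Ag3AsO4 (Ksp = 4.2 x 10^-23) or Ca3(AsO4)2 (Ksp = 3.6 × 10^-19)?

Ag3AsO4

Precipitation of each salt starts when its ion product equals its Ksp.
For Ag3AsO4: 4.2 x 10^-23 = (0.08)^3 × [AsO4^3-]  ⇒  [AsO4^3-] = 8.2 × 10^-20 M.
For Ca3(AsO4)2: 3.6 × 10^-19 = (0.034)^3 × [AsO4^3-]^2  ⇒  [AsO4^3-] = 9.6 × 10^-8 M.
The salt with the lower threshold [AsO4^3-] precipitates first: Ag3AsO4.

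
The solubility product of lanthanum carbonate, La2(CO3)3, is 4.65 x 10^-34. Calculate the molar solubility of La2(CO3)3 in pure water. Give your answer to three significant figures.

s = 8.45 × 10^-8 M

La2(CO3)3(s) ⇌ 2 La^3+(aq) + 3 CO3^2-(aq)
Ksp = [La^3+]^2[CO3^2-]^3
With molar solubility s: [La^3+] = 2s, [CO3^2-] = 3s.
So Ksp = (2s)^2 × (3s)^3 = 108s^5
s^5 = 4.65 x 10^-34 / 108, so s = 8.45 × 10^-8 M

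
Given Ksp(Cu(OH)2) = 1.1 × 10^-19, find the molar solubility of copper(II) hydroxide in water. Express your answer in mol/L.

Cu(OH)2(s) <=> Cu^2+(aq) + 2 OH^-(aq)
Ksp = [Cu^2+][OH^-]^2
With molar solubility s: [Cu^2+] = s, [OH^-] = 2s.
So Ksp = s × (2s)^2 = 4s^3
s^3 = 1.1 × 10^-19 / 4, so s = 3.0 × 10^-7 M

s ≈ 3.0 x 10^-7 M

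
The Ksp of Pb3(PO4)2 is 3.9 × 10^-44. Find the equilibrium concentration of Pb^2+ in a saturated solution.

Pb3(PO4)2(s) <=> 3 Pb^2+ + 2 PO4^3-
Ksp = [Pb^2+]^3[PO4^3-]^2
With molar solubility s: [Pb^2+] = 3s, [PO4^3-] = 2s.
Substituting: Ksp = (3s)^3(2s)^2 = 108s^5
s = (3.9 × 10^-44 / 108)^(1/5) = 8.16 x 10^-10 M
[Pb^2+] = 3s = 2.4 × 10^-9 M

2.4e-9 M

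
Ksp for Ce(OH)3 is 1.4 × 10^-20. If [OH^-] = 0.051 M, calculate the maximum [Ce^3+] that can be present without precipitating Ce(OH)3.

[Ce^3+] ≈ 1.1e-16 M

Ce(OH)3(s) ⇌ Ce^3+(aq) + 3 OH^-(aq)
Ksp = [Ce^3+][OH^-]^3
Precipitation begins when Q = Ksp. With [OH^-] = 0.051 M:
1.4 × 10^-20 = (0.051)^3 × [Ce^3+]
[Ce^3+] = (1.4 × 10^-20 / 1.33 × 10^-4) = 1.1 × 10^-16 M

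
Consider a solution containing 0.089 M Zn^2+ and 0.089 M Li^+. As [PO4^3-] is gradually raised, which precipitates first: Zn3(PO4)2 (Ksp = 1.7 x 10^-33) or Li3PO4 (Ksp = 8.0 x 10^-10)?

Zn3(PO4)2

Precipitation of each salt starts when its ion product equals its Ksp.
For Zn3(PO4)2: 1.7 x 10^-33 = (0.089)^3 × [PO4^3-]^2  ⇒  [PO4^3-] = 1.6 x 10^-15 M.
For Li3PO4: 8.0 x 10^-10 = (0.089)^3 × [PO4^3-]  ⇒  [PO4^3-] = 1.1 × 10^-6 M.
The salt with the lower threshold [PO4^3-] precipitates first: Zn3(PO4)2.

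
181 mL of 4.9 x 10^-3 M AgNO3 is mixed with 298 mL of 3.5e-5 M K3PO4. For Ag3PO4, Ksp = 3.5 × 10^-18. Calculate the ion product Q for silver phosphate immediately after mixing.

1.4e-13

Total volume = 181 + 298 = 479 mL.
[Ag^+] = 4.9 × 10^-3 × (181/479) = 1.85 × 10^-3 M
[PO4^3-] = 3.5 × 10^-5 × (298/479) = 2.18 × 10^-5 M
Ag3PO4(s) <=> 3 Ag^+(aq) + PO4^3-(aq), so Q = [Ag^+]^3[PO4^3-]
Q = (1.85 × 10^-3)^3(2.18 x 10^-5) = 1.4 × 10^-13
Q > Ksp, so Ag3PO4 will precipitate.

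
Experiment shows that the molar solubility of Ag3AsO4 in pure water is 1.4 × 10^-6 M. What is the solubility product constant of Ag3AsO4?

Ksp ≈ 1.0 × 10^-22

Ag3AsO4(s) ⇌ 3 Ag^+(aq) + AsO4^3-(aq)
If s mol/L of Ag3AsO4 dissolves, [Ag^+] = 3s and [AsO4^3-] = s.
Ksp = [Ag^+]^3[AsO4^3-]
Substituting: Ksp = (3s)^3s = 27s^4
With s = 1.4 × 10^-6: Ksp = 1.0 x 10^-22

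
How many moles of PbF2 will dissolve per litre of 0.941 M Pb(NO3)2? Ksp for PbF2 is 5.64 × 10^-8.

1.22 x 10^-4 M

PbF2(s) ⇌ Pb^2+(aq) + 2 F^-(aq)
Ksp = [Pb^2+][F^-]^2
Let s be the molar solubility in this solution. [Pb^2+] = 0.941 + s ≈ 0.941, [F^-] = 2s (common-ion effect: Pb^2+ is already 0.941 M).
Ksp ≈ 0.941 × (2s)^2
s = 1.22 × 10^-4 M
Check: s = 1.2 x 10^-4 ≪ 0.941, so the approximation is valid.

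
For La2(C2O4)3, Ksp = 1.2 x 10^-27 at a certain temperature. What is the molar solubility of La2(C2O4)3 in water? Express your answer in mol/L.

1.6 × 10^-6 M

La2(C2O4)3(s) <=> 2 La^3+ + 3 C2O4^2-
Ksp = [La^3+]^2[C2O4^2-]^3
For each mole of La2(C2O4)3 that dissolves: [La^3+] = 2s, [C2O4^2-] = 3s.
So Ksp = (2s)^2 × (3s)^3 = 108s^5
s^5 = 1.2 x 10^-27 / 108, so s = 1.6 × 10^-6 M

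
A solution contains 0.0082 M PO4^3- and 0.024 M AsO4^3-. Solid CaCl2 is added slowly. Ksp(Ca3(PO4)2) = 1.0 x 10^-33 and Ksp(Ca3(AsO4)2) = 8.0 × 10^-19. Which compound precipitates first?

Each salt begins to precipitate when Q = Ksp, i.e. when [Ca^2+] reaches its threshold.
For Ca3(PO4)2: 1.0 x 10^-33 = (0.0082)^2 × [Ca^2+]^3  ⇒  [Ca^2+] = 2.5 × 10^-10 M.
For Ca3(AsO4)2: 8.0 × 10^-19 = (0.024)^2 × [Ca^2+]^3  ⇒  [Ca^2+] = 1.1 × 10^-5 M.
The salt with the lower threshold [Ca^2+] precipitates first: Ca3(PO4)2.

Ca3(PO4)2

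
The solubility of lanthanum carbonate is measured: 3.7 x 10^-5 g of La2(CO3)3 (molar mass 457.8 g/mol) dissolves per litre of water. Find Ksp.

3.7 × 10^-34

Molar solubility s = (3.7 × 10^-5 g/L) / (457.8 g/mol) = 8.08 × 10^-8 M.
La2(CO3)3(s) ⇌ 2 La^3+ + 3 CO3^2-
Let s = molar solubility. Then [La^3+] = 2s and [CO3^2-] = 3s.
Ksp = [La^3+]^2[CO3^2-]^3
So Ksp = (2s)^2 × (3s)^3 = 108s^5
Ksp = 108 × (8.08 x 10^-8)^5 = 3.7 × 10^-34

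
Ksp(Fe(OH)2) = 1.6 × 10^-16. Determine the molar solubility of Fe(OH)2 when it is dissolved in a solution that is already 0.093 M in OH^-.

s ≈ 1.8 × 10^-14 M

Fe(OH)2(s) <=> Fe^2+ + 2 OH^-
Ksp = [Fe^2+][OH^-]^2
Let s be the molar solubility in this solution. [Fe^2+] = s, [OH^-] = 0.093 + 2s ≈ 0.093 (common-ion effect: OH^- is already 0.093 M).
Ksp ≈ s × (0.093)^2
s = 1.8 x 10^-14 M
Check: 2s = 3.7 × 10^-14 ≪ 0.093, so the approximation is valid.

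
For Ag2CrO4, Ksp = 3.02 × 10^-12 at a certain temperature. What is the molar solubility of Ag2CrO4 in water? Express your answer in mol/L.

Ag2CrO4(s) ⇌ 2 Ag^+(aq) + CrO4^2-(aq)
Ksp = [Ag^+]^2[CrO4^2-]
With molar solubility s: [Ag^+] = 2s, [CrO4^2-] = s.
So Ksp = (2s)^2 × s = 4s^3
s^3 = 3.02 × 10^-12 / 4, so s = 9.11 × 10^-5 M

9.11 × 10^-5 M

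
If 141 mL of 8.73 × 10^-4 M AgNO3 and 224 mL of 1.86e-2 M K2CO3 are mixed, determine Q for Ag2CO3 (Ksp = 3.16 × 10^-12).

Q = 1.30e-9

Total volume = 141 + 224 = 365 mL.
[Ag^+] = 8.73 x 10^-4 × (141/365) = 3.372 × 10^-4 M
[CO3^2-] = 1.86 x 10^-2 × (224/365) = 1.141 × 10^-2 M
Ag2CO3(s) ⇌ 2 Ag^+ + CO3^2-, so Q = [Ag^+]^2[CO3^2-]
Q = (3.372 × 10^-4)^2(1.141 × 10^-2) = 1.30 × 10^-9
Q > Ksp, so Ag2CO3 will precipitate.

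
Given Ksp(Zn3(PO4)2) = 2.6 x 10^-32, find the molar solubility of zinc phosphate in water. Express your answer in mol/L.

Zn3(PO4)2(s) <=> 3 Zn^2+ + 2 PO4^3-
Ksp = [Zn^2+]^3[PO4^3-]^2
If s mol/L of Zn3(PO4)2 dissolves, [Zn^2+] = 3s and [PO4^3-] = 2s.
Substituting: Ksp = (3s)^3(2s)^2 = 108s^5
Solving, s = (2.6 x 10^-32/108)^(1/5) = 1.9 × 10^-7 M

s ≈ 1.9 × 10^-7 M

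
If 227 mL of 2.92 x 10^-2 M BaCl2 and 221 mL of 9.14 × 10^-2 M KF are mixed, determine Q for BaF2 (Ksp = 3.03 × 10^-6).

Total volume = 227 + 221 = 448 mL.
[Ba^2+] = 2.92 × 10^-2 × (227/448) = 1.480 × 10^-2 M
[F^-] = 9.14 x 10^-2 × (221/448) = 4.509 x 10^-2 M
BaF2(s) ⇌ Ba^2+ + 2 F^-, so Q = [Ba^2+][F^-]^2
Q = (1.480 × 10^-2)(4.509 × 10^-2)^2 = 3.01 × 10^-5
Q > Ksp, so BaF2 will precipitate.

Q ≈ 3.01 × 10^-5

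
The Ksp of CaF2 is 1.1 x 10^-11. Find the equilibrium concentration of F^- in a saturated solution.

[F^-] = 2.8 × 10^-4 M

CaF2(s) ⇌ Ca^2+(aq) + 2 F^-(aq)
Ksp = [Ca^2+][F^-]^2
Let s = molar solubility. Then [Ca^2+] = s and [F^-] = 2s.
Substituting: Ksp = s(2s)^2 = 4s^3
Solving, s = (1.1 x 10^-11/4)^(1/3) = 1.40 x 10^-4 M
[F^-] = 2s = 2.8 × 10^-4 M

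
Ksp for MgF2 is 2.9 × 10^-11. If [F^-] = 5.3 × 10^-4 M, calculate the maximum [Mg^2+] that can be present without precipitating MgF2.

MgF2(s) <=> Mg^2+ + 2 F^-
Ksp = [Mg^2+][F^-]^2
Precipitation begins when Q = Ksp. With [F^-] = 5.3 × 10^-4 M:
2.9 × 10^-11 = (5.3 × 10^-4)^2 × [Mg^2+]
[Mg^2+] = (2.9 × 10^-11 / 2.81 x 10^-7) = 1.0 x 10^-4 M

[Mg^2+] ≈ 1.0 x 10^-4 M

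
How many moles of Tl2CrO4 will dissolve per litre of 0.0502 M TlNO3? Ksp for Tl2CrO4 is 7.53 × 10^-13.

Tl2CrO4(s) ⇌ 2 Tl^+(aq) + CrO4^2-(aq)
Ksp = [Tl^+]^2[CrO4^2-]
Let s be the molar solubility in this solution. [Tl^+] = 0.0502 + 2s ≈ 0.0502, [CrO4^2-] = s (common-ion effect: Tl^+ is already 0.0502 M).
Ksp ≈ (0.0502)^2 × s
s = 2.99 x 10^-10 M
Check: 2s = 6.0 x 10^-10 ≪ 0.0502, so the approximation is valid.

s ≈ 2.99 × 10^-10 M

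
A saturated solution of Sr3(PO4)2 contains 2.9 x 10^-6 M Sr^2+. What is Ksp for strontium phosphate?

Sr3(PO4)2(s) ⇌ 3 Sr^2+ + 2 PO4^3-
Stoichiometry gives [PO4^3-] = (2/3)[Sr^2+] = 1.93 × 10^-6 M.
Ksp = [Sr^2+]^3[PO4^3-]^2
Ksp = (2.9 × 10^-6)^3 × (1.93 × 10^-6)^2 = 9.1 x 10^-29

Ksp ≈ 9.1 × 10^-29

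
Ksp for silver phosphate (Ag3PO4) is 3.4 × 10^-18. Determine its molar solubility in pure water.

Ag3PO4(s) ⇌ 3 Ag^+ + PO4^3-
Ksp = [Ag^+]^3[PO4^3-]
With molar solubility s: [Ag^+] = 3s, [PO4^3-] = s.
Substituting: Ksp = (3s)^3s = 27s^4
s = (3.4 × 10^-18 / 27)^(1/4) = 1.9 × 10^-5 M

1.9 × 10^-5 M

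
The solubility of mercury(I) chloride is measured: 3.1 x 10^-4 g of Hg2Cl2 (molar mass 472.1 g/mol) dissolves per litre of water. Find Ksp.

1.1 x 10^-18

Molar solubility s = (3.1 × 10^-4 g/L) / (472.1 g/mol) = 6.57 × 10^-7 M.
Hg2Cl2(s) ⇌ Hg2^2+ + 2 Cl^-
Let s = molar solubility. Then [Hg2^2+] = s and [Cl^-] = 2s.
Ksp = [Hg2^2+][Cl^-]^2
Ksp = s(2s)^2 = 4s^3
Ksp = 4 × (6.57 x 10^-7)^3 = 1.1 × 10^-18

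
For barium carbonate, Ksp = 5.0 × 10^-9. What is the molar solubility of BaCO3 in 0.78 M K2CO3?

s ≈ 6.4 × 10^-9 M

BaCO3(s) <=> Ba^2+(aq) + CO3^2-(aq)
Ksp = [Ba^2+][CO3^2-]
Let s = moles of BaCO3 that dissolve per litre. [Ba^2+] = s, [CO3^2-] = 0.78 + s ≈ 0.78 (since CO3^2- from K2CO3 dominates).
Ksp ≈ s × 0.78
s = 6.4 × 10^-9 M
Check: s = 6.4 x 10^-9 ≪ 0.78, so the approximation is valid.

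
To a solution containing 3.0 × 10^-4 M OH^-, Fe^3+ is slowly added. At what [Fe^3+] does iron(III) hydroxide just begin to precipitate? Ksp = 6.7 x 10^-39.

Fe(OH)3(s) ⇌ Fe^3+(aq) + 3 OH^-(aq)
Ksp = [Fe^3+][OH^-]^3
Precipitation begins when Q = Ksp. With [OH^-] = 3.0 × 10^-4 M:
6.7 x 10^-39 = (3.0 × 10^-4)^3 × [Fe^3+]
[Fe^3+] = (6.7 x 10^-39 / 2.70 x 10^-11) = 2.5 × 10^-28 M

[Fe^3+] = 2.5e-28 M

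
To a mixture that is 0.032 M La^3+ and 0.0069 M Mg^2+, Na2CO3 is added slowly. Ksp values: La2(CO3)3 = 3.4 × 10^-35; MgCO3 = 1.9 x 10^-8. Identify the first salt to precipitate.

Each salt begins to precipitate when Q = Ksp, i.e. when [CO3^2-] reaches its threshold.
For La2(CO3)3: 3.4 × 10^-35 = (0.032)^2 × [CO3^2-]^3  ⇒  [CO3^2-] = 3.2 x 10^-11 M.
For MgCO3: 1.9 x 10^-8 = 0.0069 × [CO3^2-]  ⇒  [CO3^2-] = 2.8 × 10^-6 M.
The salt with the lower threshold [CO3^2-] precipitates first: La2(CO3)3.

La2(CO3)3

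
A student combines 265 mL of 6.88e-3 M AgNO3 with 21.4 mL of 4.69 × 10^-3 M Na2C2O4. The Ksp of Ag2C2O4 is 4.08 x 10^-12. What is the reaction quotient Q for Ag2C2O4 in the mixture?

1.42e-8

Total volume = 265 + 21.4 = 286.4 mL.
[Ag^+] = 6.88 × 10^-3 × (265/286.4) = 6.366 × 10^-3 M
[C2O4^2-] = 4.69 x 10^-3 × (21.4/286.4) = 3.504 x 10^-4 M
Ag2C2O4(s) ⇌ 2 Ag^+(aq) + C2O4^2-(aq), so Q = [Ag^+]^2[C2O4^2-]
Q = (6.366 × 10^-3)^2(3.504 × 10^-4) = 1.42 × 10^-8
Q > Ksp, so Ag2C2O4 will precipitate.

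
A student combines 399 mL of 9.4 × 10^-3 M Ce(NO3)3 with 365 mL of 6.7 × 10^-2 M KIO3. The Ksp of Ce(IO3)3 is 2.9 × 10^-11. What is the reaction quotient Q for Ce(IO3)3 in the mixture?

Total volume = 399 + 365 = 764 mL.
[Ce^3+] = 9.4 × 10^-3 × (399/764) = 4.91 x 10^-3 M
[IO3^-] = 6.7 × 10^-2 × (365/764) = 3.20 x 10^-2 M
Ce(IO3)3(s) ⇌ Ce^3+ + 3 IO3^-, so Q = [Ce^3+][IO3^-]^3
Q = (4.91 × 10^-3)(3.20 x 10^-2)^3 = 1.6 × 10^-7
Q > Ksp, so Ce(IO3)3 will precipitate.

Q = 1.6 × 10^-7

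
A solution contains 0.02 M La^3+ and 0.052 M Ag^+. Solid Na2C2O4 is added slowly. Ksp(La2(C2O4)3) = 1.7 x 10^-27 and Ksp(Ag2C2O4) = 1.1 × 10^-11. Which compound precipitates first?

Each salt begins to precipitate when Q = Ksp, i.e. when [C2O4^2-] reaches its threshold.
For La2(C2O4)3: 1.7 x 10^-27 = (0.02)^2 × [C2O4^2-]^3  ⇒  [C2O4^2-] = 1.6 x 10^-8 M.
For Ag2C2O4: 1.1 × 10^-11 = (0.052)^2 × [C2O4^2-]  ⇒  [C2O4^2-] = 4.1 × 10^-9 M.
The salt with the lower threshold [C2O4^2-] precipitates first: Ag2C2O4.

Ag2C2O4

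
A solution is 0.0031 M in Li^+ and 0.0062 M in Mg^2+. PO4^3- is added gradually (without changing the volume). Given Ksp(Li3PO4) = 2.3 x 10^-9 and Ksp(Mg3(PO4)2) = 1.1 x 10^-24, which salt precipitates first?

Mg3(PO4)2

Each salt begins to precipitate when Q = Ksp, i.e. when [PO4^3-] reaches its threshold.
For Li3PO4: 2.3 x 10^-9 = (0.0031)^3 × [PO4^3-]  ⇒  [PO4^3-] = 7.7 x 10^-2 M.
For Mg3(PO4)2: 1.1 x 10^-24 = (0.0062)^3 × [PO4^3-]^2  ⇒  [PO4^3-] = 2.1 x 10^-9 M.
The salt with the lower threshold [PO4^3-] precipitates first: Mg3(PO4)2.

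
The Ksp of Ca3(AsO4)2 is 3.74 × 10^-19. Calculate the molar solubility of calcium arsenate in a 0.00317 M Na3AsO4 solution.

Ca3(AsO4)2(s) ⇌ 3 Ca^2+ + 2 AsO4^3-
Ksp = [Ca^2+]^3[AsO4^3-]^2
If s mol/L dissolves here, [Ca^2+] = 3s, [AsO4^3-] = 0.00317 + 2s ≈ 0.00317 (common-ion effect: AsO4^3- is already 0.00317 M).
Ksp ≈ (3s)^3 × (0.00317)^2
s = 1.11 × 10^-5 M
Check: 2s = 2.2 x 10^-5 ≪ 0.00317, so the approximation is valid.

s ≈ 1.11 × 10^-5 M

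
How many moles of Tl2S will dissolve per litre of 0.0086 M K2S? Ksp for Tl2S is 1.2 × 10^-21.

Tl2S(s) ⇌ 2 Tl^+(aq) + S^2-(aq)
Ksp = [Tl^+]^2[S^2-]
Let s be the molar solubility in this solution. [Tl^+] = 2s, [S^2-] = 0.0086 + s ≈ 0.0086 (Ksp is small, so little additional dissolves).
Ksp ≈ (2s)^2 × 0.0086
s = 1.9 × 10^-10 M
Check: s = 1.9 x 10^-10 ≪ 0.0086, so the approximation is valid.

s = 1.9 × 10^-10 M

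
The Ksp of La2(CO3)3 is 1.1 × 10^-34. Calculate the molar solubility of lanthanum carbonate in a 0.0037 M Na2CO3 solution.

2.3e-14 M

La2(CO3)3(s) <=> 2 La^3+(aq) + 3 CO3^2-(aq)
Ksp = [La^3+]^2[CO3^2-]^3
Let s be the molar solubility in this solution. [La^3+] = 2s, [CO3^2-] = 0.0037 + 3s ≈ 0.0037 (common-ion effect: CO3^2- is already 0.0037 M).
Ksp ≈ (2s)^2 × (0.0037)^3
s = 2.3 × 10^-14 M
Check: 3s = 7.0 x 10^-14 ≪ 0.0037, so the approximation is valid.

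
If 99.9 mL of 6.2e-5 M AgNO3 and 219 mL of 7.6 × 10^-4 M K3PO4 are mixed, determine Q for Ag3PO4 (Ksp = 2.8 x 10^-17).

Total volume = 99.9 + 219 = 318.9 mL.
[Ag^+] = 6.2 × 10^-5 × (99.9/318.9) = 1.94 × 10^-5 M
[PO4^3-] = 7.6 × 10^-4 × (219/318.9) = 5.22 × 10^-4 M
Ag3PO4(s) ⇌ 3 Ag^+(aq) + PO4^3-(aq), so Q = [Ag^+]^3[PO4^3-]
Q = (1.94 × 10^-5)^3(5.22 × 10^-4) = 3.8 x 10^-18
Q < Ksp, so no precipitate of Ag3PO4 forms.

Q = 3.8 × 10^-18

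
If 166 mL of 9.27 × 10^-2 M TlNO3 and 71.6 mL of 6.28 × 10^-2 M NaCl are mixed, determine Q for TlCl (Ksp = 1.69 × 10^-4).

Q ≈ 1.23 x 10^-3

Total volume = 166 + 71.6 = 237.6 mL.
[Tl^+] = 9.27 x 10^-2 × (166/237.6) = 6.477 × 10^-2 M
[Cl^-] = 6.28 × 10^-2 × (71.6/237.6) = 1.892 × 10^-2 M
TlCl(s) ⇌ Tl^+(aq) + Cl^-(aq), so Q = [Tl^+][Cl^-]
Q = (6.477 x 10^-2)(1.892 × 10^-2) = 1.23 × 10^-3
Q > Ksp, so TlCl will precipitate.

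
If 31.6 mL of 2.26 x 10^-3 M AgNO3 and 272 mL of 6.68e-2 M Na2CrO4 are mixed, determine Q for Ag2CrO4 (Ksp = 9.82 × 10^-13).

3.31 x 10^-9

Total volume = 31.6 + 272 = 303.6 mL.
[Ag^+] = 2.26 × 10^-3 × (31.6/303.6) = 2.352 × 10^-4 M
[CrO4^2-] = 6.68 × 10^-2 × (272/303.6) = 5.985 x 10^-2 M
Ag2CrO4(s) <=> 2 Ag^+(aq) + CrO4^2-(aq), so Q = [Ag^+]^2[CrO4^2-]
Q = (2.352 × 10^-4)^2(5.985 × 10^-2) = 3.31 × 10^-9
Q > Ksp, so Ag2CrO4 will precipitate.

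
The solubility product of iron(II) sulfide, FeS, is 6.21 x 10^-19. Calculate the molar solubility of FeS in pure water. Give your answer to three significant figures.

FeS(s) ⇌ Fe^2+ + S^2-
Ksp = [Fe^2+][S^2-]
Let s = molar solubility. Then [Fe^2+] = s and [S^2-] = s.
Ksp = (s)(s) = s^2
s = √(6.21 x 10^-19) = 7.88 x 10^-10 M

s = 7.88e-10 M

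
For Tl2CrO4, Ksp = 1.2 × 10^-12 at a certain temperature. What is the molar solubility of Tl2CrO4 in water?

6.7e-5 M

Tl2CrO4(s) ⇌ 2 Tl^+(aq) + CrO4^2-(aq)
Ksp = [Tl^+]^2[CrO4^2-]
With molar solubility s: [Tl^+] = 2s, [CrO4^2-] = s.
Substituting: Ksp = (2s)^2s = 4s^3
Solving, s = (1.2 × 10^-12/4)^(1/3) = 6.7 × 10^-5 M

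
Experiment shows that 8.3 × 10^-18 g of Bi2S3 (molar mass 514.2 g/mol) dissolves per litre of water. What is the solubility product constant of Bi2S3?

Molar solubility s = (8.3 x 10^-18 g/L) / (514.2 g/mol) = 1.61 × 10^-20 M.
Bi2S3(s) <=> 2 Bi^3+(aq) + 3 S^2-(aq)
For each mole of Bi2S3 that dissolves: [Bi^3+] = 2s, [S^2-] = 3s.
Ksp = [Bi^3+]^2[S^2-]^3
So Ksp = (2s)^2 × (3s)^3 = 108s^5
With s = 1.61 × 10^-20: Ksp = 1.2 x 10^-97

Ksp = 1.2 x 10^-97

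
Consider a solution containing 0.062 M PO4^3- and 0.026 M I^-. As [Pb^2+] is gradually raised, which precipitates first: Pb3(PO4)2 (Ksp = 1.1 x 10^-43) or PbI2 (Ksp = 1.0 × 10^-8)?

Each salt begins to precipitate when Q = Ksp, i.e. when [Pb^2+] reaches its threshold.
For Pb3(PO4)2: 1.1 x 10^-43 = (0.062)^2 × [Pb^2+]^3  ⇒  [Pb^2+] = 3.1 x 10^-14 M.
For PbI2: 1.0 × 10^-8 = (0.026)^2 × [Pb^2+]  ⇒  [Pb^2+] = 1.5 × 10^-5 M.
The salt with the lower threshold [Pb^2+] precipitates first: Pb3(PO4)2.

Pb3(PO4)2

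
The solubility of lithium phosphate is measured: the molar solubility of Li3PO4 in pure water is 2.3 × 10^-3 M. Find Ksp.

Ksp ≈ 7.6e-10

Li3PO4(s) ⇌ 3 Li^+(aq) + PO4^3-(aq)
With molar solubility s: [Li^+] = 3s, [PO4^3-] = s.
Ksp = [Li^+]^3[PO4^3-]
So Ksp = (3s)^3 × s = 27s^4
With s = 2.3 × 10^-3: Ksp = 7.6 x 10^-10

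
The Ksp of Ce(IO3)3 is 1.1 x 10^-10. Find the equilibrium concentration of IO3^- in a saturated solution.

Ce(IO3)3(s) ⇌ Ce^3+(aq) + 3 IO3^-(aq)
Ksp = [Ce^3+][IO3^-]^3
For each mole of Ce(IO3)3 that dissolves: [Ce^3+] = s, [IO3^-] = 3s.
Substituting: Ksp = s(3s)^3 = 27s^4
s^4 = 1.1 x 10^-10 / 27, so s = 1.42 × 10^-3 M
[IO3^-] = 3s = 4.3 x 10^-3 M

[IO3^-] = 4.3 × 10^-3 M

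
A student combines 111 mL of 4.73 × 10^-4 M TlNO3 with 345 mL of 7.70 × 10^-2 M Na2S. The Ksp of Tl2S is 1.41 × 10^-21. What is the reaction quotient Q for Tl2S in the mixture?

Total volume = 111 + 345 = 456 mL.
[Tl^+] = 4.73 × 10^-4 × (111/456) = 1.151 × 10^-4 M
[S^2-] = 7.70 x 10^-2 × (345/456) = 5.826 × 10^-2 M
Tl2S(s) ⇌ 2 Tl^+ + S^2-, so Q = [Tl^+]^2[S^2-]
Q = (1.151 x 10^-4)^2(5.826 × 10^-2) = 7.72 x 10^-10
Q > Ksp, so Tl2S will precipitate.

7.72 x 10^-10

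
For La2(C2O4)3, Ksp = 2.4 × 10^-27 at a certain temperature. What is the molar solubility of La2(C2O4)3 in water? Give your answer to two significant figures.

La2(C2O4)3(s) ⇌ 2 La^3+ + 3 C2O4^2-
Ksp = [La^3+]^2[C2O4^2-]^3
Let s = molar solubility. Then [La^3+] = 2s and [C2O4^2-] = 3s.
Substituting: Ksp = (2s)^2(3s)^3 = 108s^5
s = (2.4 × 10^-27 / 108)^(1/5) = 1.9 × 10^-6 M

1.9 × 10^-6 M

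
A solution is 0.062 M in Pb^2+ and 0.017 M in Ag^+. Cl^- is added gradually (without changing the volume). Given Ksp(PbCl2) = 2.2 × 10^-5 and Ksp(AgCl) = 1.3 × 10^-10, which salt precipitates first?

Each salt begins to precipitate when Q = Ksp, i.e. when [Cl^-] reaches its threshold.
For PbCl2: 2.2 × 10^-5 = 0.062 × [Cl^-]^2  ⇒  [Cl^-] = 1.9 x 10^-2 M.
For AgCl: 1.3 × 10^-10 = 0.017 × [Cl^-]  ⇒  [Cl^-] = 7.6 x 10^-9 M.
The salt with the lower threshold [Cl^-] precipitates first: AgCl.

AgCl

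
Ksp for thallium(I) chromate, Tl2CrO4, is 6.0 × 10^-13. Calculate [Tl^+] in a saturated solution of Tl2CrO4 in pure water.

Tl2CrO4(s) ⇌ 2 Tl^+(aq) + CrO4^2-(aq)
Ksp = [Tl^+]^2[CrO4^2-]
For each mole of Tl2CrO4 that dissolves: [Tl^+] = 2s, [CrO4^2-] = s.
Ksp = (2s)^2s = 4s^3
Solving, s = (6.0 × 10^-13/4)^(1/3) = 5.31 × 10^-5 M
[Tl^+] = 2s = 1.1 × 10^-4 M

[Tl^+] = 1.1e-4 M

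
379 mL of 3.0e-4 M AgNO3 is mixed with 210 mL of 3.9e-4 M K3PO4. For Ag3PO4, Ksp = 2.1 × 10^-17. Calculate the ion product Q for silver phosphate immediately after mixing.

Total volume = 379 + 210 = 589 mL.
[Ag^+] = 3.0 x 10^-4 × (379/589) = 1.93 × 10^-4 M
[PO4^3-] = 3.9 × 10^-4 × (210/589) = 1.39 × 10^-4 M
Ag3PO4(s) ⇌ 3 Ag^+(aq) + PO4^3-(aq), so Q = [Ag^+]^3[PO4^3-]
Q = (1.93 × 10^-4)^3(1.39 x 10^-4) = 1.0 × 10^-15
Q > Ksp, so Ag3PO4 will precipitate.

Q ≈ 1.0 × 10^-15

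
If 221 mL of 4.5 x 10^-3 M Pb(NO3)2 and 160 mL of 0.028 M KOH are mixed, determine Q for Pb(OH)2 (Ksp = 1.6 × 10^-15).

Total volume = 221 + 160 = 381 mL.
[Pb^2+] = 4.5 x 10^-3 × (221/381) = 2.61 × 10^-3 M
[OH^-] = 2.8 × 10^-2 × (160/381) = 1.18 × 10^-2 M
Pb(OH)2(s) ⇌ Pb^2+ + 2 OH^-, so Q = [Pb^2+][OH^-]^2
Q = (2.61 × 10^-3)(1.18 × 10^-2)^2 = 3.6 × 10^-7
Q > Ksp, so Pb(OH)2 will precipitate.

Q ≈ 3.6e-7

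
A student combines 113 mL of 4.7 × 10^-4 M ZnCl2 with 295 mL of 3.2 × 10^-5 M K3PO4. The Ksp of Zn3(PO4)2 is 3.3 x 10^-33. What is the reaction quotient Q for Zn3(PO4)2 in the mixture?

Total volume = 113 + 295 = 408 mL.
[Zn^2+] = 4.7 × 10^-4 × (113/408) = 1.30 × 10^-4 M
[PO4^3-] = 3.2 × 10^-5 × (295/408) = 2.31 × 10^-5 M
Zn3(PO4)2(s) ⇌ 3 Zn^2+ + 2 PO4^3-, so Q = [Zn^2+]^3[PO4^3-]^2
Q = (1.30 × 10^-4)^3(2.31 × 10^-5)^2 = 1.2 × 10^-21
Q > Ksp, so Zn3(PO4)2 will precipitate.

1.2 x 10^-21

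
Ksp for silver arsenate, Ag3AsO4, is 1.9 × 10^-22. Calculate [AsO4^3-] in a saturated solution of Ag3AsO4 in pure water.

[AsO4^3-] ≈ 1.6 × 10^-6 M

Ag3AsO4(s) ⇌ 3 Ag^+(aq) + AsO4^3-(aq)
Ksp = [Ag^+]^3[AsO4^3-]
For each mole of Ag3AsO4 that dissolves: [Ag^+] = 3s, [AsO4^3-] = s.
Substituting: Ksp = (3s)^3s = 27s^4
Solving, s = (1.9 × 10^-22/27)^(1/4) = 1.63 × 10^-6 M
[AsO4^3-] = s = 1.6 × 10^-6 M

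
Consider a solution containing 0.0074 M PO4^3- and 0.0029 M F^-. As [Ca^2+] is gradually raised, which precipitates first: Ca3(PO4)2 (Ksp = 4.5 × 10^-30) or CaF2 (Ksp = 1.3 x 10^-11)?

Each salt begins to precipitate when Q = Ksp, i.e. when [Ca^2+] reaches its threshold.
For Ca3(PO4)2: 4.5 × 10^-30 = (0.0074)^2 × [Ca^2+]^3  ⇒  [Ca^2+] = 4.3 × 10^-9 M.
For CaF2: 1.3 x 10^-11 = (0.0029)^2 × [Ca^2+]  ⇒  [Ca^2+] = 1.5 × 10^-6 M.
The salt with the lower threshold [Ca^2+] precipitates first: Ca3(PO4)2.

Ca3(PO4)2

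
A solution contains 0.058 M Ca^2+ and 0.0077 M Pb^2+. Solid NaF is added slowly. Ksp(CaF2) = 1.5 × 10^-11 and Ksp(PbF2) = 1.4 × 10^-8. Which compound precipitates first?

CaF2

Each salt begins to precipitate when Q = Ksp, i.e. when [F^-] reaches its threshold.
For CaF2: 1.5 × 10^-11 = 0.058 × [F^-]^2  ⇒  [F^-] = 1.6 x 10^-5 M.
For PbF2: 1.4 × 10^-8 = 0.0077 × [F^-]^2  ⇒  [F^-] = 1.3 × 10^-3 M.
The salt with the lower threshold [F^-] precipitates first: CaF2.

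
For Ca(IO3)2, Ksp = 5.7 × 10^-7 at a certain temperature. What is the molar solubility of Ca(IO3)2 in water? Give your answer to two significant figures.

s ≈ 5.2 x 10^-3 M

Ca(IO3)2(s) ⇌ Ca^2+ + 2 IO3^-
Ksp = [Ca^2+][IO3^-]^2
For each mole of Ca(IO3)2 that dissolves: [Ca^2+] = s, [IO3^-] = 2s.
So Ksp = s × (2s)^2 = 4s^3
s = (5.7 × 10^-7 / 4)^(1/3) = 5.2 × 10^-3 M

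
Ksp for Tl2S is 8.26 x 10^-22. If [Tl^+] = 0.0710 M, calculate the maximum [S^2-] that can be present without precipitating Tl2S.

Tl2S(s) ⇌ 2 Tl^+ + S^2-
Ksp = [Tl^+]^2[S^2-]
Precipitation begins when Q = Ksp. With [Tl^+] = 0.0710 M:
8.26 x 10^-22 = (0.0710)^2 × [S^2-]
[S^2-] = (8.26 x 10^-22 / 5.041 × 10^-3) = 1.64 x 10^-19 M

1.64 × 10^-19 M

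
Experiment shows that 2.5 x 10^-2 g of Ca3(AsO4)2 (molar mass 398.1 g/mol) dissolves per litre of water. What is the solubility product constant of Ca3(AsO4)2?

Ksp = 1.1 × 10^-19

Molar solubility s = (2.5 x 10^-2 g/L) / (398.1 g/mol) = 6.28 × 10^-5 M.
Ca3(AsO4)2(s) <=> 3 Ca^2+ + 2 AsO4^3-
With molar solubility s: [Ca^2+] = 3s, [AsO4^3-] = 2s.
Ksp = [Ca^2+]^3[AsO4^3-]^2
Ksp = (3s)^3(2s)^2 = 108s^5
Ksp = 108 × (6.28 × 10^-5)^5 = 1.1 × 10^-19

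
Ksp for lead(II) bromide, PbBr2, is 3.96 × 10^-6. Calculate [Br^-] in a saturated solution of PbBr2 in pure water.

PbBr2(s) <=> Pb^2+ + 2 Br^-
Ksp = [Pb^2+][Br^-]^2
If s mol/L of PbBr2 dissolves, [Pb^2+] = s and [Br^-] = 2s.
Ksp = s(2s)^2 = 4s^3
s = (3.96 × 10^-6 / 4)^(1/3) = 9.967 x 10^-3 M
[Br^-] = 2s = 1.99 x 10^-2 M

[Br^-] ≈ 0.0199 M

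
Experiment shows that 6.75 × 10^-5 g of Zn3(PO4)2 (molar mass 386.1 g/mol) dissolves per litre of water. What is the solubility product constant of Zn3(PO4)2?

1.76 × 10^-32

Molar solubility s = (6.75 × 10^-5 g/L) / (386.1 g/mol) = 1.748 × 10^-7 M.
Zn3(PO4)2(s) ⇌ 3 Zn^2+(aq) + 2 PO4^3-(aq)
For each mole of Zn3(PO4)2 that dissolves: [Zn^2+] = 3s, [PO4^3-] = 2s.
Ksp = [Zn^2+]^3[PO4^3-]^2
Ksp = (3s)^3(2s)^2 = 108s^5
Ksp = 108 × (1.748 × 10^-7)^5 = 1.76 × 10^-32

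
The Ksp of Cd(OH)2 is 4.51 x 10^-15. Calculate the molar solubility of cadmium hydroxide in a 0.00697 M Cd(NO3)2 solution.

s = 4.02 × 10^-7 M

Cd(OH)2(s) ⇌ Cd^2+(aq) + 2 OH^-(aq)
Ksp = [Cd^2+][OH^-]^2
Let s be the molar solubility in this solution. [Cd^2+] = 0.00697 + s ≈ 0.00697, [OH^-] = 2s (common-ion effect: Cd^2+ is already 0.00697 M).
Ksp ≈ 0.00697 × (2s)^2
s = 4.02 × 10^-7 M
Check: s = 4.0 × 10^-7 ≪ 0.00697, so the approximation is valid.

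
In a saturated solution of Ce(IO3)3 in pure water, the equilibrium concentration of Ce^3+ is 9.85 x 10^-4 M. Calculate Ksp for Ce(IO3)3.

Ce(IO3)3(s) <=> Ce^3+(aq) + 3 IO3^-(aq)
Stoichiometry gives [IO3^-] = (3/1)[Ce^3+] = 2.955 x 10^-3 M.
Ksp = [Ce^3+][IO3^-]^3
Ksp = 9.85 x 10^-4 × (2.955 × 10^-3)^3 = 2.54 × 10^-11

Ksp ≈ 2.54e-11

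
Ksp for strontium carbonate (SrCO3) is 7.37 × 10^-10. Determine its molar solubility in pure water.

2.71 × 10^-5 M

SrCO3(s) ⇌ Sr^2+(aq) + CO3^2-(aq)
Ksp = [Sr^2+][CO3^2-]
If s mol/L of SrCO3 dissolves, [Sr^2+] = s and [CO3^2-] = s.
Ksp = s^2
s = √(7.37 × 10^-10) = 2.71 × 10^-5 M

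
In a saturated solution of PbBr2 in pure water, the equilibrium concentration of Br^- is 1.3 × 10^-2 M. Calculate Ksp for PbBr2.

Ksp ≈ 1.1 x 10^-6

PbBr2(s) ⇌ Pb^2+(aq) + 2 Br^-(aq)
Stoichiometry gives [Pb^2+] = (1/2)[Br^-] = 6.50 × 10^-3 M.
Ksp = [Pb^2+][Br^-]^2
Ksp = 6.50 × 10^-3 × (1.3 x 10^-2)^2 = 1.1 × 10^-6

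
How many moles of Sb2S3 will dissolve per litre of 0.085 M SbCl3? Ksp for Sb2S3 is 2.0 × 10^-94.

Sb2S3(s) ⇌ 2 Sb^3+ + 3 S^2-
Ksp = [Sb^3+]^2[S^2-]^3
Let s = moles of Sb2S3 that dissolve per litre. [Sb^3+] = 0.085 + 2s ≈ 0.085, [S^2-] = 3s (Ksp is small, so little additional dissolves).
Ksp ≈ (0.085)^2 × (3s)^3
s = 1.0 × 10^-31 M
Check: 2s = 2.0 x 10^-31 ≪ 0.085, so the approximation is valid.

s ≈ 1.0e-31 M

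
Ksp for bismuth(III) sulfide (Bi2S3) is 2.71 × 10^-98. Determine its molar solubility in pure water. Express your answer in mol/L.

Bi2S3(s) ⇌ 2 Bi^3+(aq) + 3 S^2-(aq)
Ksp = [Bi^3+]^2[S^2-]^3
If s mol/L of Bi2S3 dissolves, [Bi^3+] = 2s and [S^2-] = 3s.
Substituting: Ksp = (2s)^2(3s)^3 = 108s^5
s^5 = 2.71 × 10^-98 / 108, so s = 1.20 × 10^-20 M

s ≈ 1.20 × 10^-20 M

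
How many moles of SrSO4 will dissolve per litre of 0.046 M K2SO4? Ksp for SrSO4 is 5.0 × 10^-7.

s = 1.1e-5 M

SrSO4(s) <=> Sr^2+ + SO4^2-
Ksp = [Sr^2+][SO4^2-]
Let s = moles of SrSO4 that dissolve per litre. [Sr^2+] = s, [SO4^2-] = 0.046 + s ≈ 0.046 (Ksp is small, so little additional dissolves).
Ksp ≈ s × 0.046
s = 1.1 × 10^-5 M
Check: s = 1.1 × 10^-5 ≪ 0.046, so the approximation is valid.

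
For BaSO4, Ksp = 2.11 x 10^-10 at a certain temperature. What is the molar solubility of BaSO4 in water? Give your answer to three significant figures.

s = 1.45 x 10^-5 M

BaSO4(s) <=> Ba^2+ + SO4^2-
Ksp = [Ba^2+][SO4^2-]
If s mol/L of BaSO4 dissolves, [Ba^2+] = s and [SO4^2-] = s.
Ksp = (s)(s) = s^2
s = (2.11 x 10^-10)^(1/2) = 1.45 × 10^-5 M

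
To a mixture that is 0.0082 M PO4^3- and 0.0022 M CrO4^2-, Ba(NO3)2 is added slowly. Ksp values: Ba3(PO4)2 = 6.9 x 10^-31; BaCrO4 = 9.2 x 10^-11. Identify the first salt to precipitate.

Ba3(PO4)2

Precipitation of each salt starts when its ion product equals its Ksp.
For Ba3(PO4)2: 6.9 x 10^-31 = (0.0082)^2 × [Ba^2+]^3  ⇒  [Ba^2+] = 2.2 x 10^-9 M.
For BaCrO4: 9.2 x 10^-11 = 0.0022 × [Ba^2+]  ⇒  [Ba^2+] = 4.2 × 10^-8 M.
The salt with the lower threshold [Ba^2+] precipitates first: Ba3(PO4)2.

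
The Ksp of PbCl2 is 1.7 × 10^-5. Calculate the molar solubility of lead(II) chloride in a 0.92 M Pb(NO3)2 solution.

PbCl2(s) ⇌ Pb^2+ + 2 Cl^-
Ksp = [Pb^2+][Cl^-]^2
Let s = moles of PbCl2 that dissolve per litre. [Pb^2+] = 0.92 + s ≈ 0.92, [Cl^-] = 2s (common-ion effect: Pb^2+ is already 0.92 M).
Ksp ≈ 0.92 × (2s)^2
s = 2.1 x 10^-3 M
Check: s = 2.1 x 10^-3 ≪ 0.92, so the approximation is valid.

s ≈ 2.1e-3 M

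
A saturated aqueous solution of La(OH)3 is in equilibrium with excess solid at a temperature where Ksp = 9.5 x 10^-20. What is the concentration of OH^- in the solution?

[OH^-] ≈ 2.3e-5 M

La(OH)3(s) ⇌ La^3+ + 3 OH^-
Ksp = [La^3+][OH^-]^3
If s mol/L of La(OH)3 dissolves, [La^3+] = s and [OH^-] = 3s.
Ksp = s(3s)^3 = 27s^4
s^4 = 9.5 x 10^-20 / 27, so s = 7.70 x 10^-6 M
[OH^-] = 3s = 2.3 × 10^-5 M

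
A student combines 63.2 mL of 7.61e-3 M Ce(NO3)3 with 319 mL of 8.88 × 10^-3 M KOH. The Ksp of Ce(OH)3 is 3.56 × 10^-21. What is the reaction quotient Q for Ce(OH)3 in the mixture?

Total volume = 63.2 + 319 = 382.2 mL.
[Ce^3+] = 7.61 x 10^-3 × (63.2/382.2) = 1.258 × 10^-3 M
[OH^-] = 8.88 × 10^-3 × (319/382.2) = 7.412 × 10^-3 M
Ce(OH)3(s) ⇌ Ce^3+(aq) + 3 OH^-(aq), so Q = [Ce^3+][OH^-]^3
Q = (1.258 x 10^-3)(7.412 × 10^-3)^3 = 5.12 x 10^-10
Q > Ksp, so Ce(OH)3 will precipitate.

Q = 5.12 x 10^-10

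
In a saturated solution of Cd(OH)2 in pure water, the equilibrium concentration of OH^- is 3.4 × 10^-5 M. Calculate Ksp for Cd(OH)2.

Ksp ≈ 2.0 x 10^-14

Cd(OH)2(s) <=> Cd^2+(aq) + 2 OH^-(aq)
Stoichiometry gives [Cd^2+] = (1/2)[OH^-] = 1.70 × 10^-5 M.
Ksp = [Cd^2+][OH^-]^2
Ksp = 1.70 × 10^-5 × (3.4 × 10^-5)^2 = 2.0 × 10^-14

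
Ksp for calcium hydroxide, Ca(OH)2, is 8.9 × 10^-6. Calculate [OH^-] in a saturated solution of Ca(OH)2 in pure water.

Ca(OH)2(s) ⇌ Ca^2+ + 2 OH^-
Ksp = [Ca^2+][OH^-]^2
For each mole of Ca(OH)2 that dissolves: [Ca^2+] = s, [OH^-] = 2s.
So Ksp = s × (2s)^2 = 4s^3
Solving, s = (8.9 × 10^-6/4)^(1/3) = 1.31 × 10^-2 M
[OH^-] = 2s = 2.6 × 10^-2 M

0.026 M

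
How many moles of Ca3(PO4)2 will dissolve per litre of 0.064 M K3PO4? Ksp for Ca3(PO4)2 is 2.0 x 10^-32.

s = 5.7e-11 M

Ca3(PO4)2(s) ⇌ 3 Ca^2+(aq) + 2 PO4^3-(aq)
Ksp = [Ca^2+]^3[PO4^3-]^2
Let s = moles of Ca3(PO4)2 that dissolve per litre. [Ca^2+] = 3s, [PO4^3-] = 0.064 + 2s ≈ 0.064 (common-ion effect: PO4^3- is already 0.064 M).
Ksp ≈ (3s)^3 × (0.064)^2
s = 5.7 × 10^-11 M
Check: 2s = 1.1 x 10^-10 ≪ 0.064, so the approximation is valid.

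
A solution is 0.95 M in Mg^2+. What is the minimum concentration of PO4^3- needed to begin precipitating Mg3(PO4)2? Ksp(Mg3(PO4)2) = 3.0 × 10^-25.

Mg3(PO4)2(s) ⇌ 3 Mg^2+(aq) + 2 PO4^3-(aq)
Ksp = [Mg^2+]^3[PO4^3-]^2
Precipitation begins when Q = Ksp. With [Mg^2+] = 0.95 M:
3.0 × 10^-25 = (0.95)^3 × [PO4^3-]^2
[PO4^3-] = (3.0 × 10^-25 / 8.57 × 10^-1)^(1/2) = 5.9 x 10^-13 M

5.9 × 10^-13 M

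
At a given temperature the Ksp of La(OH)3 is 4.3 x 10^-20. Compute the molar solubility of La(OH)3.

La(OH)3(s) <=> La^3+(aq) + 3 OH^-(aq)
Ksp = [La^3+][OH^-]^3
For each mole of La(OH)3 that dissolves: [La^3+] = s, [OH^-] = 3s.
Ksp = s(3s)^3 = 27s^4
Solving, s = (4.3 x 10^-20/27)^(1/4) = 6.3 x 10^-6 M

s = 6.3e-6 M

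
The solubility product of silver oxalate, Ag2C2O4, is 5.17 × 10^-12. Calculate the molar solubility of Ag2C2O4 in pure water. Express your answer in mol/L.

Ag2C2O4(s) ⇌ 2 Ag^+ + C2O4^2-
Ksp = [Ag^+]^2[C2O4^2-]
For each mole of Ag2C2O4 that dissolves: [Ag^+] = 2s, [C2O4^2-] = s.
Substituting: Ksp = (2s)^2s = 4s^3
s^3 = 5.17 × 10^-12 / 4, so s = 1.09 × 10^-4 M

1.09e-4 M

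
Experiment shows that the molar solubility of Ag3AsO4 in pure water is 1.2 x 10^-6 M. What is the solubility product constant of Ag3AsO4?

Ag3AsO4(s) <=> 3 Ag^+ + AsO4^3-
For each mole of Ag3AsO4 that dissolves: [Ag^+] = 3s, [AsO4^3-] = s.
Ksp = [Ag^+]^3[AsO4^3-]
Substituting: Ksp = (3s)^3s = 27s^4
Ksp = 27 × (1.2 × 10^-6)^4 = 5.6 × 10^-23

Ksp = 5.6 x 10^-23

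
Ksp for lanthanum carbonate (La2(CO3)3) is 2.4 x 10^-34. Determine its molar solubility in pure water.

La2(CO3)3(s) ⇌ 2 La^3+ + 3 CO3^2-
Ksp = [La^3+]^2[CO3^2-]^3
With molar solubility s: [La^3+] = 2s, [CO3^2-] = 3s.
Ksp = (2s)^2(3s)^3 = 108s^5
Solving, s = (2.4 x 10^-34/108)^(1/5) = 7.4 x 10^-8 M

s ≈ 7.4e-8 M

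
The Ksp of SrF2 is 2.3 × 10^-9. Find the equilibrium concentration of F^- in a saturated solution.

[F^-] = 1.7 × 10^-3 M

SrF2(s) ⇌ Sr^2+ + 2 F^-
Ksp = [Sr^2+][F^-]^2
Let s = molar solubility. Then [Sr^2+] = s and [F^-] = 2s.
So Ksp = s × (2s)^2 = 4s^3
s^3 = 2.3 × 10^-9 / 4, so s = 8.32 × 10^-4 M
[F^-] = 2s = 1.7 x 10^-3 M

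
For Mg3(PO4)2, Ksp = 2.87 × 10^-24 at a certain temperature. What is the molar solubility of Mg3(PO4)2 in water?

Mg3(PO4)2(s) ⇌ 3 Mg^2+ + 2 PO4^3-
Ksp = [Mg^2+]^3[PO4^3-]^2
For each mole of Mg3(PO4)2 that dissolves: [Mg^2+] = 3s, [PO4^3-] = 2s.
Substituting: Ksp = (3s)^3(2s)^2 = 108s^5
Solving, s = (2.87 × 10^-24/108)^(1/5) = 7.67 × 10^-6 M

7.67 x 10^-6 M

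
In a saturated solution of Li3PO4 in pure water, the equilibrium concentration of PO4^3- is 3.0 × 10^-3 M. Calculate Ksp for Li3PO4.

Li3PO4(s) ⇌ 3 Li^+ + PO4^3-
Stoichiometry gives [Li^+] = (3/1)[PO4^3-] = 9.00 × 10^-3 M.
Ksp = [Li^+]^3[PO4^3-]
Ksp = (9.00 × 10^-3)^3 × 3.0 × 10^-3 = 2.2 × 10^-9

2.2 × 10^-9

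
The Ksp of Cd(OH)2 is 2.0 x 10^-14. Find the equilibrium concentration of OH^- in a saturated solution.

[OH^-] ≈ 3.4 x 10^-5 M

Cd(OH)2(s) <=> Cd^2+(aq) + 2 OH^-(aq)
Ksp = [Cd^2+][OH^-]^2
With molar solubility s: [Cd^2+] = s, [OH^-] = 2s.
Ksp = s(2s)^2 = 4s^3
s = (2.0 x 10^-14 / 4)^(1/3) = 1.71 × 10^-5 M
[OH^-] = 2s = 3.4 × 10^-5 M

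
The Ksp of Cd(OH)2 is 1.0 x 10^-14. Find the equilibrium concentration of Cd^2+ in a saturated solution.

Cd(OH)2(s) ⇌ Cd^2+ + 2 OH^-
Ksp = [Cd^2+][OH^-]^2
With molar solubility s: [Cd^2+] = s, [OH^-] = 2s.
Ksp = s(2s)^2 = 4s^3
s = (1.0 x 10^-14 / 4)^(1/3) = 1.36 x 10^-5 M
[Cd^2+] = s = 1.4 × 10^-5 M

[Cd^2+] = 1.4 × 10^-5 M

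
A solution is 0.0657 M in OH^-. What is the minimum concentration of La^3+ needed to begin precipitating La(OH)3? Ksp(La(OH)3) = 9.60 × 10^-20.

La(OH)3(s) <=> La^3+(aq) + 3 OH^-(aq)
Ksp = [La^3+][OH^-]^3
Precipitation begins when Q = Ksp. With [OH^-] = 0.0657 M:
9.60 × 10^-20 = (0.0657)^3 × [La^3+]
[La^3+] = (9.60 × 10^-20 / 2.836 x 10^-4) = 3.39 × 10^-16 M

[La^3+] = 3.39 × 10^-16 M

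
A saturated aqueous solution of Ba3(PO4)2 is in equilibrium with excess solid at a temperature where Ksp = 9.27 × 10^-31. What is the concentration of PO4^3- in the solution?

Ba3(PO4)2(s) ⇌ 3 Ba^2+ + 2 PO4^3-
Ksp = [Ba^2+]^3[PO4^3-]^2
Let s = molar solubility. Then [Ba^2+] = 3s and [PO4^3-] = 2s.
Ksp = (3s)^3(2s)^2 = 108s^5
s = (9.27 × 10^-31 / 108)^(1/5) = 3.861 × 10^-7 M
[PO4^3-] = 2s = 7.72 × 10^-7 M

[PO4^3-] = 7.72e-7 M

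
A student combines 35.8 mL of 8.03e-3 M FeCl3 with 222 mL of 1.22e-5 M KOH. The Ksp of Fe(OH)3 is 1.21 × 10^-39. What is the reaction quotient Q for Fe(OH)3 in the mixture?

Total volume = 35.8 + 222 = 257.8 mL.
[Fe^3+] = 8.03 × 10^-3 × (35.8/257.8) = 1.115 × 10^-3 M
[OH^-] = 1.22 x 10^-5 × (222/257.8) = 1.051 x 10^-5 M
Fe(OH)3(s) ⇌ Fe^3+(aq) + 3 OH^-(aq), so Q = [Fe^3+][OH^-]^3
Q = (1.115 × 10^-3)(1.051 × 10^-5)^3 = 1.29 × 10^-18
Q > Ksp, so Fe(OH)3 will precipitate.

1.29 × 10^-18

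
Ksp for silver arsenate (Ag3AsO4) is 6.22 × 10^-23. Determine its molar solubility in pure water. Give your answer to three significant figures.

1.23e-6 M

Ag3AsO4(s) ⇌ 3 Ag^+ + AsO4^3-
Ksp = [Ag^+]^3[AsO4^3-]
Let s = molar solubility. Then [Ag^+] = 3s and [AsO4^3-] = s.
Substituting: Ksp = (3s)^3s = 27s^4
Solving, s = (6.22 × 10^-23/27)^(1/4) = 1.23 × 10^-6 M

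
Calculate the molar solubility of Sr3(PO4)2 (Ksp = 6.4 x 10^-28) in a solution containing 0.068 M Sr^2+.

Sr3(PO4)2(s) ⇌ 3 Sr^2+(aq) + 2 PO4^3-(aq)
Ksp = [Sr^2+]^3[PO4^3-]^2
Let s = moles of Sr3(PO4)2 that dissolve per litre. [Sr^2+] = 0.068 + 3s ≈ 0.068, [PO4^3-] = 2s (common-ion effect: Sr^2+ is already 0.068 M).
Ksp ≈ (0.068)^3 × (2s)^2
s = 7.1 × 10^-13 M
Check: 3s = 2.1 × 10^-12 ≪ 0.068, so the approximation is valid.

s = 7.1e-13 M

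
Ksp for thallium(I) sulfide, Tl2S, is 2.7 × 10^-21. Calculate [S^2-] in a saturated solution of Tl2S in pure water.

Tl2S(s) ⇌ 2 Tl^+(aq) + S^2-(aq)
Ksp = [Tl^+]^2[S^2-]
If s mol/L of Tl2S dissolves, [Tl^+] = 2s and [S^2-] = s.
Ksp = (2s)^2s = 4s^3
s^3 = 2.7 × 10^-21 / 4, so s = 8.77 x 10^-8 M
[S^2-] = s = 8.8 × 10^-8 M

[S^2-] = 8.8e-8 M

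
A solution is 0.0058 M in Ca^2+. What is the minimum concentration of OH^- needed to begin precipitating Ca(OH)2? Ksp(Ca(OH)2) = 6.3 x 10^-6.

[OH^-] ≈ 0.033 M

Ca(OH)2(s) <=> Ca^2+ + 2 OH^-
Ksp = [Ca^2+][OH^-]^2
Precipitation begins when Q = Ksp. With [Ca^2+] = 0.0058 M:
6.3 x 10^-6 = (0.0058) × [OH^-]^2
[OH^-] = (6.3 x 10^-6 / 5.8 × 10^-3)^(1/2) = 3.3 x 10^-2 M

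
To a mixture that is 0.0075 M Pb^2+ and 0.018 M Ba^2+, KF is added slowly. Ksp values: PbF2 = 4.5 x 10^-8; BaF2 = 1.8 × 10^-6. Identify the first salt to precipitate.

PbF2

Precipitation of each salt starts when its ion product equals its Ksp.
For PbF2: 4.5 x 10^-8 = 0.0075 × [F^-]^2  ⇒  [F^-] = 2.4 × 10^-3 M.
For BaF2: 1.8 × 10^-6 = 0.018 × [F^-]^2  ⇒  [F^-] = 1.0 × 10^-2 M.
The salt with the lower threshold [F^-] precipitates first: PbF2.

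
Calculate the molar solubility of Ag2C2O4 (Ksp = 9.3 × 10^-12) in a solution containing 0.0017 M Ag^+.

s ≈ 3.2 x 10^-6 M

Ag2C2O4(s) <=> 2 Ag^+ + C2O4^2-
Ksp = [Ag^+]^2[C2O4^2-]
If s mol/L dissolves here, [Ag^+] = 0.0017 + 2s ≈ 0.0017, [C2O4^2-] = s (since the Ag^+ already present dominates).
Ksp ≈ (0.0017)^2 × s
s = 3.2 × 10^-6 M
Check: 2s = 6.4 × 10^-6 ≪ 0.0017, so the approximation is valid.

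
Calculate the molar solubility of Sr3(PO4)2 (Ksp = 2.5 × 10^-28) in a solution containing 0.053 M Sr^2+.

Sr3(PO4)2(s) <=> 3 Sr^2+(aq) + 2 PO4^3-(aq)
Ksp = [Sr^2+]^3[PO4^3-]^2
If s mol/L dissolves here, [Sr^2+] = 0.053 + 3s ≈ 0.053, [PO4^3-] = 2s (since the Sr^2+ already present dominates).
Ksp ≈ (0.053)^3 × (2s)^2
s = 6.5 x 10^-13 M
Check: 3s = 1.9 × 10^-12 ≪ 0.053, so the approximation is valid.

6.5e-13 M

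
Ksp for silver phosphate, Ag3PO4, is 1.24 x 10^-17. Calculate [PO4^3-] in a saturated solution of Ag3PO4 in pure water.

2.60 x 10^-5 M

Ag3PO4(s) ⇌ 3 Ag^+(aq) + PO4^3-(aq)
Ksp = [Ag^+]^3[PO4^3-]
Let s = molar solubility. Then [Ag^+] = 3s and [PO4^3-] = s.
Substituting: Ksp = (3s)^3s = 27s^4
s = (1.24 x 10^-17 / 27)^(1/4) = 2.603 × 10^-5 M
[PO4^3-] = s = 2.60 x 10^-5 M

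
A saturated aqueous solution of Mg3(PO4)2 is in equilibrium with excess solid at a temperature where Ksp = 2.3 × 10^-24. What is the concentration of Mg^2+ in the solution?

[Mg^2+] ≈ 2.2e-5 M

Mg3(PO4)2(s) ⇌ 3 Mg^2+(aq) + 2 PO4^3-(aq)
Ksp = [Mg^2+]^3[PO4^3-]^2
If s mol/L of Mg3(PO4)2 dissolves, [Mg^2+] = 3s and [PO4^3-] = 2s.
Ksp = (3s)^3(2s)^2 = 108s^5
Solving, s = (2.3 × 10^-24/108)^(1/5) = 7.34 × 10^-6 M
[Mg^2+] = 3s = 2.2 × 10^-5 M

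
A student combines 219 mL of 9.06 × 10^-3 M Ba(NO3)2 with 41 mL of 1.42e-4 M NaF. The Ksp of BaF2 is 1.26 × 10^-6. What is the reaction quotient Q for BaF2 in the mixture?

Total volume = 219 + 41 = 260 mL.
[Ba^2+] = 9.06 × 10^-3 × (219/260) = 7.631 × 10^-3 M
[F^-] = 1.42 × 10^-4 × (41/260) = 2.239 × 10^-5 M
BaF2(s) ⇌ Ba^2+ + 2 F^-, so Q = [Ba^2+][F^-]^2
Q = (7.631 × 10^-3)(2.239 × 10^-5)^2 = 3.83 x 10^-12
Q < Ksp, so no precipitate of BaF2 forms.

Q ≈ 3.83 × 10^-12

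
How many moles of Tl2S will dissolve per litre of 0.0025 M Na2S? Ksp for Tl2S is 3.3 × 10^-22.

s ≈ 1.8 x 10^-10 M

Tl2S(s) ⇌ 2 Tl^+ + S^2-
Ksp = [Tl^+]^2[S^2-]
If s mol/L dissolves here, [Tl^+] = 2s, [S^2-] = 0.0025 + s ≈ 0.0025 (Ksp is small, so little additional dissolves).
Ksp ≈ (2s)^2 × 0.0025
s = 1.8 x 10^-10 M
Check: s = 1.8 x 10^-10 ≪ 0.0025, so the approximation is valid.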